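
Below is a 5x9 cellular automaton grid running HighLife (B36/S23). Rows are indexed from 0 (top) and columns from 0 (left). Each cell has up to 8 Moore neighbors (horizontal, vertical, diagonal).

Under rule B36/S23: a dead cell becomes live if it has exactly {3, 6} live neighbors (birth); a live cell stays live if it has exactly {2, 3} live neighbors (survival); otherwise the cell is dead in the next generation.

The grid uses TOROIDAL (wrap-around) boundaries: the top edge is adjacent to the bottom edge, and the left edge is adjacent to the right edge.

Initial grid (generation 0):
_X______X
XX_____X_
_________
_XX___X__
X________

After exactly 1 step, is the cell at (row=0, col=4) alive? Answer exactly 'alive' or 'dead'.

Answer: dead

Derivation:
Simulating step by step:
Generation 0 (given above): 9 live cells
Generation 1: 10 live cells
_X______X
XX______X
X_X______
_X_______
X_X______

Cell (0,4) at generation 1: 0 -> dead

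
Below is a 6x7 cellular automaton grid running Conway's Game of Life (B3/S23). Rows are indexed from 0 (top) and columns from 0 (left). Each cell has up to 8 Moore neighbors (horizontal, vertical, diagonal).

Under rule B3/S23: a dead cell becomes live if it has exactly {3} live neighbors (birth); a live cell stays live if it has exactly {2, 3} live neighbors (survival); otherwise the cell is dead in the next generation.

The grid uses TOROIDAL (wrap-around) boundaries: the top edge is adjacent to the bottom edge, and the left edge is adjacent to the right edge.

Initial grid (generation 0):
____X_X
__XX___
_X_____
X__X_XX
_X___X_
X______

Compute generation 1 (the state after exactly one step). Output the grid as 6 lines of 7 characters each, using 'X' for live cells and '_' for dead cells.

Answer: ___X___
__XX___
XX_XX_X
XXX_XXX
_X__XX_
X____XX

Derivation:
Simulating step by step:
Generation 0 (given above): 12 live cells
Generation 1: 20 live cells
(generation 1 grid is the final answer)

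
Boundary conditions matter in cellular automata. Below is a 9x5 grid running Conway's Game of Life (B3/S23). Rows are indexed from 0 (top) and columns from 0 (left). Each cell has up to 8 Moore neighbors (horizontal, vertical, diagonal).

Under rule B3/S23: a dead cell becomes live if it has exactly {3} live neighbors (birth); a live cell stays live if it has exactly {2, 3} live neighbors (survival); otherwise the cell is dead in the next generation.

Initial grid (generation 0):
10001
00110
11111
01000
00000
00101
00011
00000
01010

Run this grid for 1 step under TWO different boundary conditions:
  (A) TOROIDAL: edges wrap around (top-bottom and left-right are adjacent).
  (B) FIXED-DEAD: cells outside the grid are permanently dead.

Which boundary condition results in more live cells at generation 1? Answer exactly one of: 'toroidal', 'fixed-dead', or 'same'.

Under TOROIDAL boundary, generation 1:
11001
00000
10001
01011
00000
00001
00011
00111
10001
Population = 16

Under FIXED-DEAD boundary, generation 1:
00010
10000
10001
11010
00000
00001
00011
00111
00000
Population = 13

Comparison: toroidal=16, fixed-dead=13 -> toroidal

Answer: toroidal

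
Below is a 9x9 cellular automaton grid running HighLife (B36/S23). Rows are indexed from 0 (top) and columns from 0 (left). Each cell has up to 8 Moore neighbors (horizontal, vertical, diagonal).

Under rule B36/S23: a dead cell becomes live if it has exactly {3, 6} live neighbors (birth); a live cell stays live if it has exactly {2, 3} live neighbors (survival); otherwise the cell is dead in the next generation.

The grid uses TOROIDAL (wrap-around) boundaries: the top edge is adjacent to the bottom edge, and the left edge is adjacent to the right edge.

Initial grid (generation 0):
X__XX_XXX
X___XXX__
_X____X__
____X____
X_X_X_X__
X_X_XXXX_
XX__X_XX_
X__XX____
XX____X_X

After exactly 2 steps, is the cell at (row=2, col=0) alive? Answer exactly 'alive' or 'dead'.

Answer: alive

Derivation:
Simulating step by step:
Generation 0 (given above): 35 live cells
Generation 1: 31 live cells
___XXX___
XX_XX____
____X_X__
_X_X_____
____XXXXX
XXX_X____
X_X__X_X_
__XXX_X__
_XX___X__
Generation 2: 28 live cells
X____X___
__X______
XX__XX___
___X_____
____XXXXX
X_X_X____
XX_X_XX_X
____X_XX_
_X_X__X__

Cell (2,0) at generation 2: 1 -> alive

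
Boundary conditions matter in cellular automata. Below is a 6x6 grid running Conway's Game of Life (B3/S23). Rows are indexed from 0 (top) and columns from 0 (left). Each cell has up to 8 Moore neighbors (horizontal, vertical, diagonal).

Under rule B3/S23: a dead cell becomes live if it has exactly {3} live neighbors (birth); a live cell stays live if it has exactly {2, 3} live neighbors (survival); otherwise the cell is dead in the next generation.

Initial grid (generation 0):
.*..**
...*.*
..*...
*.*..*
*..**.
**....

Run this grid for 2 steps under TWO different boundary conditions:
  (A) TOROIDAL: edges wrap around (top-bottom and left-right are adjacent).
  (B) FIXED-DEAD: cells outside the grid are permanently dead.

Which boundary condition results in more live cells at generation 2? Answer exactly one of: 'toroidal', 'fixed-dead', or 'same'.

Under TOROIDAL boundary, generation 2:
.....*
......
......
......
*.....
*....*
Population = 4

Under FIXED-DEAD boundary, generation 2:
...***
.*...*
.*...*
.....*
*.*.*.
****..
Population = 15

Comparison: toroidal=4, fixed-dead=15 -> fixed-dead

Answer: fixed-dead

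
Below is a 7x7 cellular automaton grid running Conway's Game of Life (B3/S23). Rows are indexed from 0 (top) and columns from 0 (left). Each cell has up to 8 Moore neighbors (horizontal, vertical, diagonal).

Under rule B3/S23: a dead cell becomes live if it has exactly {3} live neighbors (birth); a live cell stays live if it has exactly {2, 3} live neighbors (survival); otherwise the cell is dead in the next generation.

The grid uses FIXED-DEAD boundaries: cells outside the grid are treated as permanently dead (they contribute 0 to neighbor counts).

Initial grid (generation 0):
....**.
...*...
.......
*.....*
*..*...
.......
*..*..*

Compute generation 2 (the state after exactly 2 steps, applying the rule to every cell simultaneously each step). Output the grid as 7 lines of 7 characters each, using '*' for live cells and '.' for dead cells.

Simulating step by step:
Generation 0 (given above): 10 live cells
Generation 1: 2 live cells
....*..
....*..
.......
.......
.......
.......
.......
Generation 2: 0 live cells
(generation 2 grid is the final answer)

Answer: .......
.......
.......
.......
.......
.......
.......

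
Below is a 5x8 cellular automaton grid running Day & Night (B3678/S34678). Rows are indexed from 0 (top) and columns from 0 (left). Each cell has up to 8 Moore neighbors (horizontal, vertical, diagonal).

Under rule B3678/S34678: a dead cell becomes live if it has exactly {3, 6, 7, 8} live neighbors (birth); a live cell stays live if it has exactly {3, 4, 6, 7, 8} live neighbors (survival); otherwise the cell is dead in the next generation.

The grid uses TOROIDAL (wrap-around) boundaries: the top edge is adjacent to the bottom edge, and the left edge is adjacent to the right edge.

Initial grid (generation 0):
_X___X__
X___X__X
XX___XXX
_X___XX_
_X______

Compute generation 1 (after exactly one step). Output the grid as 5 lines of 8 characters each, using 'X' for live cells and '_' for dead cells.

Answer: ________
_______X
_X__XX__
_XX__XX_
X_X__XX_

Derivation:
Simulating step by step:
Generation 0 (given above): 14 live cells
Generation 1: 12 live cells
(generation 1 grid is the final answer)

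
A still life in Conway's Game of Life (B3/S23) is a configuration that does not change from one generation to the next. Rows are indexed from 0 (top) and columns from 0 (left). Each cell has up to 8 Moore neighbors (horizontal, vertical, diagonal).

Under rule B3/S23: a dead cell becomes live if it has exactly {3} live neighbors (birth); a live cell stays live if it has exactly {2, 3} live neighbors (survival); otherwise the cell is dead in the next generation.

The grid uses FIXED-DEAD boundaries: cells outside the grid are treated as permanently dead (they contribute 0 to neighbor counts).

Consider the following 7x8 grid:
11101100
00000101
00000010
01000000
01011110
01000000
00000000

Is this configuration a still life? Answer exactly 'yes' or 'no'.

Compute generation 1 and compare to generation 0 (given above):
Generation 1:
01001110
01001100
00000010
00101010
11001100
00101100
00000000
Cell (0,0) differs: gen0=1 vs gen1=0 -> NOT a still life.

Answer: no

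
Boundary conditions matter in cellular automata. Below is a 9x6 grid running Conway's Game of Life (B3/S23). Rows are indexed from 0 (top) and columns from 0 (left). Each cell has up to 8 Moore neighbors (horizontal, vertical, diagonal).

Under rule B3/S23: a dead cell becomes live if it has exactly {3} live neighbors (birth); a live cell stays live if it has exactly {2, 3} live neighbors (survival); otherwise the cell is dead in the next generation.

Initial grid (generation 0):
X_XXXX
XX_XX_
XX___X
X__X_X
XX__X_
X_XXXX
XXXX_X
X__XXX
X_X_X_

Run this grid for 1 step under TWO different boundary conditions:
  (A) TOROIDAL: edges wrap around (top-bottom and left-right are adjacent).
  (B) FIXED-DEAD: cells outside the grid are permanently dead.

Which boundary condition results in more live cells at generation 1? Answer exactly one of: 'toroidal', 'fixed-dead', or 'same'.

Under TOROIDAL boundary, generation 1:
______
______
___X__
__X___
______
______
______
______
__X___
Population = 3

Under FIXED-DEAD boundary, generation 1:
X_X__X
______
___X_X
__X__X
X_____
_____X
X_____
X____X
_X__XX
Population = 15

Comparison: toroidal=3, fixed-dead=15 -> fixed-dead

Answer: fixed-dead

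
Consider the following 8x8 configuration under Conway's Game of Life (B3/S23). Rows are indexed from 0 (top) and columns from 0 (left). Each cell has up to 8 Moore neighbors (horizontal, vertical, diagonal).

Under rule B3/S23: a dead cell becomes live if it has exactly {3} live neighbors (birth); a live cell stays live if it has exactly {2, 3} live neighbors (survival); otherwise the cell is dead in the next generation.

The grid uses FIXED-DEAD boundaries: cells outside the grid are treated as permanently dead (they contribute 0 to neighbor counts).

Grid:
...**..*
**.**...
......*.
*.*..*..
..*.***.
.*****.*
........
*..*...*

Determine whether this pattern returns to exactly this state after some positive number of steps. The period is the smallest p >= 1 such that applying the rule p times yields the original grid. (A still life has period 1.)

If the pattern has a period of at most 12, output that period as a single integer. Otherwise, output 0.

Answer: 0

Derivation:
Simulating and comparing each generation to the original:
Gen 0 (original, given above): 24 live cells
Gen 1: 19 live cells, differs from original
Gen 2: 10 live cells, differs from original
Gen 3: 7 live cells, differs from original
Gen 4: 7 live cells, differs from original
Gen 5: 7 live cells, differs from original
Gen 6: 6 live cells, differs from original
Gen 7: 5 live cells, differs from original
Gen 8: 3 live cells, differs from original
Gen 9: 2 live cells, differs from original
Gen 10: 0 live cells, differs from original
Gen 11: 0 live cells, differs from original
Gen 12: 0 live cells, differs from original
No period found within 12 steps.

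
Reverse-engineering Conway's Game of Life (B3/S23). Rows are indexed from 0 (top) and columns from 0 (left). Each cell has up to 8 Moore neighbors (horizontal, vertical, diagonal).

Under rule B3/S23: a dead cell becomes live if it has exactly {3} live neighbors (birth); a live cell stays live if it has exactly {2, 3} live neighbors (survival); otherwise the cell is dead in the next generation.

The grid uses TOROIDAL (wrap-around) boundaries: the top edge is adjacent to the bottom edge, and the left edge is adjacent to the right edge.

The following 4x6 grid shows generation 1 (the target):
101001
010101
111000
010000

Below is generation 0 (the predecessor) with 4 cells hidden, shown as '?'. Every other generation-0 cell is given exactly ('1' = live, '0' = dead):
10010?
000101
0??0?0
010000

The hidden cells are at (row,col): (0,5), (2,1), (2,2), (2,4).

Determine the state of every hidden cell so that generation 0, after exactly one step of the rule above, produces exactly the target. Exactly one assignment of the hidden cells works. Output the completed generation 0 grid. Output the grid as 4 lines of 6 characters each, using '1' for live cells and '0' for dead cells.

Hidden generation-0 cells (in order): (0,5), (2,1), (2,2), (2,4).
A hidden cell only influences target cells in its own 3x3 neighborhood. Try each of the 2^4 = 16 assignments, step the completed generation 0 forward once under B3/S23, and compare with the target:
  (0,5)=0 (2,1)=0 (2,2)=0 (2,4)=0 -> step gives (0,4)='1' but target has '0' -> reject
  (0,5)=0 (2,1)=0 (2,2)=0 (2,4)=1 -> step gives (0,4)='1' but target has '0' -> reject
  (0,5)=0 (2,1)=0 (2,2)=1 (2,4)=0 -> step gives (0,4)='1' but target has '0' -> reject
  (0,5)=0 (2,1)=0 (2,2)=1 (2,4)=1 -> step gives (0,4)='1' but target has '0' -> reject
  (0,5)=0 (2,1)=1 (2,2)=0 (2,4)=0 -> step gives (0,4)='1' but target has '0' -> reject
  (0,5)=0 (2,1)=1 (2,2)=0 (2,4)=1 -> step gives (0,4)='1' but target has '0' -> reject
  (0,5)=0 (2,1)=1 (2,2)=1 (2,4)=0 -> step gives (0,4)='1' but target has '0' -> reject
  (0,5)=0 (2,1)=1 (2,2)=1 (2,4)=1 -> step gives (0,4)='1' but target has '0' -> reject
  (0,5)=1 (2,1)=0 (2,2)=0 (2,4)=0 -> step gives (1,0)='1' but target has '0' -> reject
  (0,5)=1 (2,1)=0 (2,2)=0 (2,4)=1 -> step gives (1,0)='1' but target has '0' -> reject
  (0,5)=1 (2,1)=0 (2,2)=1 (2,4)=0 -> step gives (1,0)='1' but target has '0' -> reject
  (0,5)=1 (2,1)=0 (2,2)=1 (2,4)=1 -> step gives (1,0)='1' but target has '0' -> reject
  (0,5)=1 (2,1)=1 (2,2)=0 (2,4)=0 -> step gives (1,1)='0' but target has '1' -> reject
  (0,5)=1 (2,1)=1 (2,2)=0 (2,4)=1 -> step gives (1,1)='0' but target has '1' -> reject
  (0,5)=1 (2,1)=1 (2,2)=1 (2,4)=0 -> step reproduces the target at every cell -> ACCEPT
  (0,5)=1 (2,1)=1 (2,2)=1 (2,4)=1 -> step gives (2,3)='1' but target has '0' -> reject
Unique solution: (0,5)=live, (2,1)=live, (2,2)=live, (2,4)=dead.
Check: live-neighbor counts of every cell in the completed generation 0:
323142
434242
323221
434222
Applying B3/S23 to generation 0 with these counts gives:
101001
010101
111000
010000
which matches the target exactly.

Answer: 100101
000101
011000
010000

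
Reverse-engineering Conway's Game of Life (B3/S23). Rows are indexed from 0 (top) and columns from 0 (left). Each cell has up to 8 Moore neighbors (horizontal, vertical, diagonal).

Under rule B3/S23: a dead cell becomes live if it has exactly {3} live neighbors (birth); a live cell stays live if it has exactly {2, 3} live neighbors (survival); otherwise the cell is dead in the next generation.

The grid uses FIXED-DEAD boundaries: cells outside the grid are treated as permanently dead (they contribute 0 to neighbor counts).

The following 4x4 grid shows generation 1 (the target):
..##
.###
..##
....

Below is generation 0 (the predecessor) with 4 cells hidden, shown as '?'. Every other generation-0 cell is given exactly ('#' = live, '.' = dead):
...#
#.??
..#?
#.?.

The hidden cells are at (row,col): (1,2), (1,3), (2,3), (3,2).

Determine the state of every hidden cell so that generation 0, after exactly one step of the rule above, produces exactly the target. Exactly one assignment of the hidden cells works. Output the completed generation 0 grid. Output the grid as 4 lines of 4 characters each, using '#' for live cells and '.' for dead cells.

Hidden generation-0 cells (in order): (1,2), (1,3), (2,3), (3,2).
A hidden cell only influences target cells in its own 3x3 neighborhood. Try each of the 2^4 = 16 assignments, step the completed generation 0 forward once under B3/S23, and compare with the target:
  (1,2)=. (1,3)=. (2,3)=. (3,2)=. -> step gives (0,2)='.' but target has '#' -> reject
  (1,2)=. (1,3)=. (2,3)=. (3,2)=# -> step gives (0,2)='.' but target has '#' -> reject
  (1,2)=. (1,3)=. (2,3)=# (3,2)=. -> step gives (0,2)='.' but target has '#' -> reject
  (1,2)=. (1,3)=. (2,3)=# (3,2)=# -> step gives (0,2)='.' but target has '#' -> reject
  (1,2)=. (1,3)=# (2,3)=. (3,2)=. -> step gives (0,2)='.' but target has '#' -> reject
  (1,2)=. (1,3)=# (2,3)=. (3,2)=# -> step gives (0,2)='.' but target has '#' -> reject
  (1,2)=. (1,3)=# (2,3)=# (3,2)=. -> step gives (0,2)='.' but target has '#' -> reject
  (1,2)=. (1,3)=# (2,3)=# (3,2)=# -> step gives (0,2)='.' but target has '#' -> reject
  (1,2)=# (1,3)=. (2,3)=. (3,2)=. -> step gives (0,2)='.' but target has '#' -> reject
  (1,2)=# (1,3)=. (2,3)=. (3,2)=# -> step gives (0,2)='.' but target has '#' -> reject
  (1,2)=# (1,3)=. (2,3)=# (3,2)=. -> step gives (0,2)='.' but target has '#' -> reject
  (1,2)=# (1,3)=. (2,3)=# (3,2)=# -> step gives (0,2)='.' but target has '#' -> reject
  (1,2)=# (1,3)=# (2,3)=. (3,2)=. -> step reproduces the target at every cell -> ACCEPT
  (1,2)=# (1,3)=# (2,3)=. (3,2)=# -> step gives (2,3)='.' but target has '#' -> reject
  (1,2)=# (1,3)=# (2,3)=# (3,2)=. -> step gives (1,2)='.' but target has '#' -> reject
  (1,2)=# (1,3)=# (2,3)=# (3,2)=# -> step gives (1,2)='.' but target has '#' -> reject
Unique solution: (1,2)=live, (1,3)=live, (2,3)=dead, (3,2)=dead.
Check: live-neighbor counts of every cell in the completed generation 0:
1232
0333
2423
0211
Applying B3/S23 to generation 0 with these counts gives:
..##
.###
..##
....
which matches the target exactly.

Answer: ...#
#.##
..#.
#...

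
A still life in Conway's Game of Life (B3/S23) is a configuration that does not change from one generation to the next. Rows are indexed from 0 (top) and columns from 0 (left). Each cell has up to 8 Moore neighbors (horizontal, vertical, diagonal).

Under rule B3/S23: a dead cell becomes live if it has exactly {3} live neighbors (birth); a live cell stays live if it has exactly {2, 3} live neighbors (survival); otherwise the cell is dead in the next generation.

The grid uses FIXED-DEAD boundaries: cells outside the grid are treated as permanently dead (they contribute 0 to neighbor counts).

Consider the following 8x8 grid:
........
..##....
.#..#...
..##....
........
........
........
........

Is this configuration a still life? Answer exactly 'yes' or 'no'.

Compute generation 1 and compare to generation 0 (given above):
Generation 1:
........
..##....
.#..#...
..##....
........
........
........
........
The grids are IDENTICAL -> still life.

Answer: yes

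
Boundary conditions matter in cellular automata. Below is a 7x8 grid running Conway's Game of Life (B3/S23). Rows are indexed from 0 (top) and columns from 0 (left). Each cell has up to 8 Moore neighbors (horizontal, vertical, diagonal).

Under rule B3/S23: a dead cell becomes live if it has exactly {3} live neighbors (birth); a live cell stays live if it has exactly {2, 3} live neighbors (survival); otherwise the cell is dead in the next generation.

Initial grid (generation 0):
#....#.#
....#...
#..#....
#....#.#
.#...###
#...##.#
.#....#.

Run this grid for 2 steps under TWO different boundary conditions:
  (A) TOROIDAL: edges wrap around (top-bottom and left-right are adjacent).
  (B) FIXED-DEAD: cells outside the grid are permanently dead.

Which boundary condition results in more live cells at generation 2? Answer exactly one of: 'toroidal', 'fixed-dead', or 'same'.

Answer: toroidal

Derivation:
Under TOROIDAL boundary, generation 2:
.#..###.
.#..#...
.#.##.##
.#..##..
###.##..
###.....
.#..#.##
Population = 26

Under FIXED-DEAD boundary, generation 2:
........
........
...##...
##..###.
..#.##.#
##...#.#
.....##.
Population = 17

Comparison: toroidal=26, fixed-dead=17 -> toroidal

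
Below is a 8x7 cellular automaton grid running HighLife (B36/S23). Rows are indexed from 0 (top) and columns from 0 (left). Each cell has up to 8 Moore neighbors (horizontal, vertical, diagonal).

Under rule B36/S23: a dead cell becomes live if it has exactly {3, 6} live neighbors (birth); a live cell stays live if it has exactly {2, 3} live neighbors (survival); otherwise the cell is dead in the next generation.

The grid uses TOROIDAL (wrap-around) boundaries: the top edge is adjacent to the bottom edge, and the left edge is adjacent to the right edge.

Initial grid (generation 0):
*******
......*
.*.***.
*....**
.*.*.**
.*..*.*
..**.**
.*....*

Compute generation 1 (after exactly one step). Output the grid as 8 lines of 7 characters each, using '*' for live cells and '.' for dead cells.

Simulating step by step:
Generation 0 (given above): 28 live cells
Generation 1: 23 live cells
(generation 1 grid is the final answer)

Answer: .****..
....**.
....*..
.*.**..
***....
.*...*.
.****.*
*.*..*.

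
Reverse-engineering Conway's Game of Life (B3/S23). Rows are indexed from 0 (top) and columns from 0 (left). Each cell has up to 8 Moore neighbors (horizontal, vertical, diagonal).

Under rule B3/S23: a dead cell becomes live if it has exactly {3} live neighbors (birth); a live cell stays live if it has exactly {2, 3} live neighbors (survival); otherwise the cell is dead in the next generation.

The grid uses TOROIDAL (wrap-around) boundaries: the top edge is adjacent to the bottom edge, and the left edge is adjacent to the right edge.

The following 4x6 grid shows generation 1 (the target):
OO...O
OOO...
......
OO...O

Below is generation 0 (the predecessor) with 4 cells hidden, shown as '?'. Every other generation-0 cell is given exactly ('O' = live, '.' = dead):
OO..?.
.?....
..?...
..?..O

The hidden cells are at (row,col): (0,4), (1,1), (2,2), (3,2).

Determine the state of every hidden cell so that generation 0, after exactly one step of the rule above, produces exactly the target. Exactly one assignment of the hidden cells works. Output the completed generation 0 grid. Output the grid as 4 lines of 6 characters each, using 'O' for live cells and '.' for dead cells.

Hidden generation-0 cells (in order): (0,4), (1,1), (2,2), (3,2).
A hidden cell only influences target cells in its own 3x3 neighborhood. Try each of the 2^4 = 16 assignments, step the completed generation 0 forward once under B3/S23, and compare with the target:
  (0,4)=. (1,1)=. (2,2)=. (3,2)=. -> step gives (0,1)='.' but target has 'O' -> reject
  (0,4)=. (1,1)=. (2,2)=. (3,2)=O -> step gives (0,5)='.' but target has 'O' -> reject
  (0,4)=. (1,1)=. (2,2)=O (3,2)=. -> step gives (0,1)='.' but target has 'O' -> reject
  (0,4)=. (1,1)=. (2,2)=O (3,2)=O -> step gives (0,5)='.' but target has 'O' -> reject
  (0,4)=. (1,1)=O (2,2)=. (3,2)=. -> step gives (0,5)='.' but target has 'O' -> reject
  (0,4)=. (1,1)=O (2,2)=. (3,2)=O -> step gives (0,2)='O' but target has '.' -> reject
  (0,4)=. (1,1)=O (2,2)=O (3,2)=. -> step gives (0,5)='.' but target has 'O' -> reject
  (0,4)=. (1,1)=O (2,2)=O (3,2)=O -> step gives (0,2)='O' but target has '.' -> reject
  (0,4)=O (1,1)=. (2,2)=. (3,2)=. -> step gives (0,1)='.' but target has 'O' -> reject
  (0,4)=O (1,1)=. (2,2)=. (3,2)=O -> step gives (1,0)='.' but target has 'O' -> reject
  (0,4)=O (1,1)=. (2,2)=O (3,2)=. -> step gives (0,1)='.' but target has 'O' -> reject
  (0,4)=O (1,1)=. (2,2)=O (3,2)=O -> step gives (1,0)='.' but target has 'O' -> reject
  (0,4)=O (1,1)=O (2,2)=. (3,2)=. -> step gives (1,2)='.' but target has 'O' -> reject
  (0,4)=O (1,1)=O (2,2)=. (3,2)=O -> step gives (0,2)='O' but target has '.' -> reject
  (0,4)=O (1,1)=O (2,2)=O (3,2)=. -> step reproduces the target at every cell -> ACCEPT
  (0,4)=O (1,1)=O (2,2)=O (3,2)=O -> step gives (0,2)='O' but target has '.' -> reject
Unique solution: (0,4)=live, (1,1)=live, (2,2)=live, (3,2)=dead.
Check: live-neighbor counts of every cell in the completed generation 0:
322113
333212
221111
332222
Applying B3/S23 to generation 0 with these counts gives:
OO...O
OOO...
......
OO...O
which matches the target exactly.

Answer: OO..O.
.O....
..O...
.....O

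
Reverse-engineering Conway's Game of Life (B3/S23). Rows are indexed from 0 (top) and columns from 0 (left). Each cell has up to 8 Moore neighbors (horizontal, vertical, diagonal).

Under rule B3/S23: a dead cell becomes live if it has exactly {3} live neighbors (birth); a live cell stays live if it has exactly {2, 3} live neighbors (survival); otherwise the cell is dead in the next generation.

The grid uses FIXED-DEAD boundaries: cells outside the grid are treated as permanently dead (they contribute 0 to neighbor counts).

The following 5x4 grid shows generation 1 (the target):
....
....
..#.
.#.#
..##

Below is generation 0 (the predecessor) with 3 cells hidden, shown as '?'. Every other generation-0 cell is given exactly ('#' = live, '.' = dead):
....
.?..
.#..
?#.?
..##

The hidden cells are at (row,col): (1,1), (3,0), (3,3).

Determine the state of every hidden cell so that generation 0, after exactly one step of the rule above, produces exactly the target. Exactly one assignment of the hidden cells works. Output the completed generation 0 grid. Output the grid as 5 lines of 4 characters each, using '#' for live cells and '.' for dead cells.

Answer: ....
....
.#..
.#.#
..##

Derivation:
Hidden generation-0 cells (in order): (1,1), (3,0), (3,3).
A hidden cell only influences target cells in its own 3x3 neighborhood. Try each of the 2^3 = 8 assignments, step the completed generation 0 forward once under B3/S23, and compare with the target:
  (1,1)=. (3,0)=. (3,3)=. -> step gives (2,2)='.' but target has '#' -> reject
  (1,1)=. (3,0)=. (3,3)=# -> step reproduces the target at every cell -> ACCEPT
  (1,1)=. (3,0)=# (3,3)=. -> step gives (2,0)='#' but target has '.' -> reject
  (1,1)=. (3,0)=# (3,3)=# -> step gives (2,0)='#' but target has '.' -> reject
  (1,1)=# (3,0)=. (3,3)=. -> step gives (2,0)='#' but target has '.' -> reject
  (1,1)=# (3,0)=. (3,3)=# -> step gives (2,0)='#' but target has '.' -> reject
  (1,1)=# (3,0)=# (3,3)=. -> step gives (2,1)='#' but target has '.' -> reject
  (1,1)=# (3,0)=# (3,3)=# -> step gives (2,1)='#' but target has '.' -> reject
Unique solution: (1,1)=dead, (3,0)=dead, (3,3)=live.
Check: live-neighbor counts of every cell in the completed generation 0:
0000
1110
2131
2252
1232
Applying B3/S23 to generation 0 with these counts gives:
....
....
..#.
.#.#
..##
which matches the target exactly.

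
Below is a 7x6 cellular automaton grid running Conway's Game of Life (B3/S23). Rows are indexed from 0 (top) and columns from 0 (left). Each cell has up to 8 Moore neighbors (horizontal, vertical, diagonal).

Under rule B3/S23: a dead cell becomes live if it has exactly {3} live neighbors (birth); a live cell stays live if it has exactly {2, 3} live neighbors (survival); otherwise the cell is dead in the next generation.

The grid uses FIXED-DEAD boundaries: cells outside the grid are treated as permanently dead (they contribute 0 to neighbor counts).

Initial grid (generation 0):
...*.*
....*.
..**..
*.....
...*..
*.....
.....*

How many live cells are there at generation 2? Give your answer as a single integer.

Simulating step by step:
Generation 0 (given above): 9 live cells
Generation 1: 6 live cells
....*.
..*.*.
...*..
..**..
......
......
......
Generation 2: 5 live cells
...*..
....*.
....*.
..**..
......
......
......
Population at generation 2: 5

Answer: 5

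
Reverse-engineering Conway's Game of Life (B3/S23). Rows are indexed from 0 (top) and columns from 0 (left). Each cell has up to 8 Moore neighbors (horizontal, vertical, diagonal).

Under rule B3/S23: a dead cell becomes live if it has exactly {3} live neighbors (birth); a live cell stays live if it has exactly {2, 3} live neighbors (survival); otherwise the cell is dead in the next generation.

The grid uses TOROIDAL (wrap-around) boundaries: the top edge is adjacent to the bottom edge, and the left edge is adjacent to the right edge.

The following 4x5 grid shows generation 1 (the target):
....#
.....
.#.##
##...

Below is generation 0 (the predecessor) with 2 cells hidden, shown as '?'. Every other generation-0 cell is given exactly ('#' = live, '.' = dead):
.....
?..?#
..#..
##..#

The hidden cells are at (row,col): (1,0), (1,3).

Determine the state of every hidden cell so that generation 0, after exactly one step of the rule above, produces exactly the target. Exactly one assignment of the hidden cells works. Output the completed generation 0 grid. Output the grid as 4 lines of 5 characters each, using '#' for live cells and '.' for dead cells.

Answer: .....
....#
..#..
##..#

Derivation:
Hidden generation-0 cells (in order): (1,0), (1,3).
A hidden cell only influences target cells in its own 3x3 neighborhood. Try each of the 2^2 = 4 assignments, step the completed generation 0 forward once under B3/S23, and compare with the target:
  (1,0)=. (1,3)=. -> step reproduces the target at every cell -> ACCEPT
  (1,0)=. (1,3)=# -> step gives (0,3)='#' but target has '.' -> reject
  (1,0)=# (1,3)=. -> step gives (0,1)='#' but target has '.' -> reject
  (1,0)=# (1,3)=# -> step gives (0,1)='#' but target has '.' -> reject
Unique solution: (1,0)=dead, (1,3)=dead.
Check: live-neighbor counts of every cell in the completed generation 0:
42123
11120
43133
22221
Applying B3/S23 to generation 0 with these counts gives:
....#
.....
.#.##
##...
which matches the target exactly.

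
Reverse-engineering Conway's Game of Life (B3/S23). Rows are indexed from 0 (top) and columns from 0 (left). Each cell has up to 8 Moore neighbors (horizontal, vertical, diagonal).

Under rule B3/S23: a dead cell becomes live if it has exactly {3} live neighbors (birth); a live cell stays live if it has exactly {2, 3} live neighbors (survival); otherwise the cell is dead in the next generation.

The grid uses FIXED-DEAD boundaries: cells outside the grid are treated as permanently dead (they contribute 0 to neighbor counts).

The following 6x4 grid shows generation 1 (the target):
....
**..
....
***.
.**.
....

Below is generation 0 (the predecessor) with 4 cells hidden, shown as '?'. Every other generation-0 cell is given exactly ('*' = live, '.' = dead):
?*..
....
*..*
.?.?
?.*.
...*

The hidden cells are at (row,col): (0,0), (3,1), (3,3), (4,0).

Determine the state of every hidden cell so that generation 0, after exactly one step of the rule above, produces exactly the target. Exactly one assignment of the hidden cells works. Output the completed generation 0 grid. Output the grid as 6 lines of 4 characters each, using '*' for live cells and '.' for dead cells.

Hidden generation-0 cells (in order): (0,0), (3,1), (3,3), (4,0).
A hidden cell only influences target cells in its own 3x3 neighborhood. Try each of the 2^4 = 16 assignments, step the completed generation 0 forward once under B3/S23, and compare with the target:
  (0,0)=. (3,1)=. (3,3)=. (4,0)=. -> step gives (1,0)='.' but target has '*' -> reject
  (0,0)=. (3,1)=. (3,3)=. (4,0)=* -> step gives (1,0)='.' but target has '*' -> reject
  (0,0)=. (3,1)=. (3,3)=* (4,0)=. -> step gives (1,0)='.' but target has '*' -> reject
  (0,0)=. (3,1)=. (3,3)=* (4,0)=* -> step gives (1,0)='.' but target has '*' -> reject
  (0,0)=. (3,1)=* (3,3)=. (4,0)=. -> step gives (1,0)='.' but target has '*' -> reject
  (0,0)=. (3,1)=* (3,3)=. (4,0)=* -> step gives (1,0)='.' but target has '*' -> reject
  (0,0)=. (3,1)=* (3,3)=* (4,0)=. -> step gives (1,0)='.' but target has '*' -> reject
  (0,0)=. (3,1)=* (3,3)=* (4,0)=* -> step gives (1,0)='.' but target has '*' -> reject
  (0,0)=* (3,1)=. (3,3)=. (4,0)=. -> step gives (3,0)='.' but target has '*' -> reject
  (0,0)=* (3,1)=. (3,3)=. (4,0)=* -> step gives (3,0)='.' but target has '*' -> reject
  (0,0)=* (3,1)=. (3,3)=* (4,0)=. -> step gives (3,0)='.' but target has '*' -> reject
  (0,0)=* (3,1)=. (3,3)=* (4,0)=* -> step gives (3,0)='.' but target has '*' -> reject
  (0,0)=* (3,1)=* (3,3)=. (4,0)=. -> step gives (3,0)='.' but target has '*' -> reject
  (0,0)=* (3,1)=* (3,3)=. (4,0)=* -> step reproduces the target at every cell -> ACCEPT
  (0,0)=* (3,1)=* (3,3)=* (4,0)=. -> step gives (2,2)='*' but target has '.' -> reject
  (0,0)=* (3,1)=* (3,3)=* (4,0)=* -> step gives (2,2)='*' but target has '.' -> reject
Unique solution: (0,0)=live, (3,1)=live, (3,3)=dead, (4,0)=live.
Check: live-neighbor counts of every cell in the completed generation 0:
1110
3321
1220
3332
1322
1221
Applying B3/S23 to generation 0 with these counts gives:
....
**..
....
***.
.**.
....
which matches the target exactly.

Answer: **..
....
*..*
.*..
*.*.
...*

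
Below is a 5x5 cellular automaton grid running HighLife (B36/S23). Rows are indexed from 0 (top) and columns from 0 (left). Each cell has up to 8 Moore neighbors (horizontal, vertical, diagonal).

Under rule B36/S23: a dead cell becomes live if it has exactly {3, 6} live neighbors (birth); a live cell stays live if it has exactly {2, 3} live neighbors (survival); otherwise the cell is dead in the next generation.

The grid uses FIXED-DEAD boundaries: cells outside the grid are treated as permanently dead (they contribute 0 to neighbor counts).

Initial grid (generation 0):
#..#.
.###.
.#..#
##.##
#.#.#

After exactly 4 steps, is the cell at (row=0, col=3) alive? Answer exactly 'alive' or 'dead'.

Answer: alive

Derivation:
Simulating step by step:
Generation 0 (given above): 14 live cells
Generation 1: 13 live cells
.#.#.
##.##
..#.#
#...#
#.#.#
Generation 2: 13 live cells
##.##
##..#
#.#.#
....#
.#.#.
Generation 3: 11 live cells
#####
....#
#...#
.##.#
.....
Generation 4: 11 live cells
.####
#.#.#
.#..#
.#.#.
.....

Cell (0,3) at generation 4: 1 -> alive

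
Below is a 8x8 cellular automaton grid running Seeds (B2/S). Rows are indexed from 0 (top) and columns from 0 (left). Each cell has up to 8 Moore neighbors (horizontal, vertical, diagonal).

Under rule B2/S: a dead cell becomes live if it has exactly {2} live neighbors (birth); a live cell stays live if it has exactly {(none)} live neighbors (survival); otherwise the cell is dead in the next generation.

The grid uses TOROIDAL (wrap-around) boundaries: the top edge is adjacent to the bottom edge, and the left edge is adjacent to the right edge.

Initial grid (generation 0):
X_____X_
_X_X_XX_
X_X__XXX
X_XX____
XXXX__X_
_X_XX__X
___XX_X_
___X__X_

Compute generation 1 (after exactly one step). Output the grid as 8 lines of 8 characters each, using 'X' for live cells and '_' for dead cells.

Answer: _X_X____
________
________
________
_____X__
________
X_______
__X_____

Derivation:
Simulating step by step:
Generation 0 (given above): 28 live cells
Generation 1: 5 live cells
(generation 1 grid is the final answer)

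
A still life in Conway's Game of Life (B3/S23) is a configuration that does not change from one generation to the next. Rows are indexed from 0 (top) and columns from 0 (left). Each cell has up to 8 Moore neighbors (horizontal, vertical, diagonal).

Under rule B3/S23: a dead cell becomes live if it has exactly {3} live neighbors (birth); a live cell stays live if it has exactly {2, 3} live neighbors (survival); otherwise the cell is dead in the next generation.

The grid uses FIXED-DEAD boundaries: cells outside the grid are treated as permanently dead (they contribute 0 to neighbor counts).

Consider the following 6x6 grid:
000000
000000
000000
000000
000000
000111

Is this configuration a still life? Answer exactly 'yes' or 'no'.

Compute generation 1 and compare to generation 0 (given above):
Generation 1:
000000
000000
000000
000000
000010
000010
Cell (4,4) differs: gen0=0 vs gen1=1 -> NOT a still life.

Answer: no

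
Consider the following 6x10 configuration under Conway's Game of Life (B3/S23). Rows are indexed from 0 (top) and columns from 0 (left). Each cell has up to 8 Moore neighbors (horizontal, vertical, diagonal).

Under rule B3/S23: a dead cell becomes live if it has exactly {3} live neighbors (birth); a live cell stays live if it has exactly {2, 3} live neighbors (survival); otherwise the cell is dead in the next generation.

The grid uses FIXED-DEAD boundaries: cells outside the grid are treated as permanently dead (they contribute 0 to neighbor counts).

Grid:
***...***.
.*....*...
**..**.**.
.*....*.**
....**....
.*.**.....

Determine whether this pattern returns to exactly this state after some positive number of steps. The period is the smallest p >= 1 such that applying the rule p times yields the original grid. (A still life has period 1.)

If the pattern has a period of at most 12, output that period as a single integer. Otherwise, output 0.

Simulating and comparing each generation to the original:
Gen 0 (original, given above): 23 live cells
Gen 1: 23 live cells, differs from original
Gen 2: 19 live cells, differs from original
Gen 3: 16 live cells, differs from original
Gen 4: 15 live cells, differs from original
Gen 5: 18 live cells, differs from original
Gen 6: 17 live cells, differs from original
Gen 7: 21 live cells, differs from original
Gen 8: 19 live cells, differs from original
Gen 9: 18 live cells, differs from original
Gen 10: 17 live cells, differs from original
Gen 11: 20 live cells, differs from original
Gen 12: 18 live cells, differs from original
No period found within 12 steps.

Answer: 0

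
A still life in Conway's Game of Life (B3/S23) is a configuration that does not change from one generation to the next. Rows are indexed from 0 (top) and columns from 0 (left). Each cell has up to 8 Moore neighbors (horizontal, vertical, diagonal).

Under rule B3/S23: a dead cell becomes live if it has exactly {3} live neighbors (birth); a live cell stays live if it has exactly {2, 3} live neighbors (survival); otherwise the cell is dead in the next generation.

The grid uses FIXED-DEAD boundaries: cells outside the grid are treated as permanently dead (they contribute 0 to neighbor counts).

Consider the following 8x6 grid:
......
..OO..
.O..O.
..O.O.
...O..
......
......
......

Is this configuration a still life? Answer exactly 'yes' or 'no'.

Answer: yes

Derivation:
Compute generation 1 and compare to generation 0 (given above):
Generation 1:
......
..OO..
.O..O.
..O.O.
...O..
......
......
......
The grids are IDENTICAL -> still life.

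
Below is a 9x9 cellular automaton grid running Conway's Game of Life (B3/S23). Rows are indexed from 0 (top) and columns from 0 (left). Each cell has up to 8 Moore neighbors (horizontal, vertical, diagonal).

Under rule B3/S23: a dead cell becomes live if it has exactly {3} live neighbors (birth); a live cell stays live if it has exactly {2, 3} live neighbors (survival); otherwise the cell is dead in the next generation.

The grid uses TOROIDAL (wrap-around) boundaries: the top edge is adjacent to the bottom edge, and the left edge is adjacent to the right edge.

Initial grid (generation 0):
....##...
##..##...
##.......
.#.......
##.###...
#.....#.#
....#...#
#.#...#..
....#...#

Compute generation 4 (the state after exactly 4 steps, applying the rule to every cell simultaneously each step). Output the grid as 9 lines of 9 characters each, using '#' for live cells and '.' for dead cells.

Simulating step by step:
Generation 0 (given above): 24 live cells
Generation 1: 27 live cells
#..#.....
##..##...
..#......
....#....
.##.##..#
.#.#...##
.#...#..#
#..#.#.##
...##....
Generation 2: 41 live cells
####.#...
#####....
.#.###...
.##.##...
.##.##.##
.#.#.####
.#.......
#.##.####
#.##.....
Generation 3: 16 live cells
........#
.........
.........
.........
........#
.#.#.#..#
.#.#.....
#..##.###
.....#.#.
Generation 4: 17 live cells
(generation 4 grid is the final answer)

Answer: .........
.........
.........
.........
#........
....#....
.#.#.##..
#.#######
#...##...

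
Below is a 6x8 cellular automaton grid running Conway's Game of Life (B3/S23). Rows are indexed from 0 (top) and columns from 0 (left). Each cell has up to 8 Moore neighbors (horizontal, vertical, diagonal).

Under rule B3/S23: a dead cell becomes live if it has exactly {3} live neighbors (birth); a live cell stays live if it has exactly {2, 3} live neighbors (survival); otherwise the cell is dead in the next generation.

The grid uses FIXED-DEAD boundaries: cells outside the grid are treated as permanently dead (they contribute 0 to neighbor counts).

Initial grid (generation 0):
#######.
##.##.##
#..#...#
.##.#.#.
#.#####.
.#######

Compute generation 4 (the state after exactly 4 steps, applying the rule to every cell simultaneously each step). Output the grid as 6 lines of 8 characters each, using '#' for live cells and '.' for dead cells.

Simulating step by step:
Generation 0 (given above): 33 live cells
Generation 1: 12 live cells
#.....##
.......#
#......#
#.....##
#.......
.#.....#
Generation 2: 12 live cells
......##
.......#
.......#
##....##
##....##
........
Generation 3: 10 live cells
......##
.......#
.......#
##......
##....##
........
Generation 4: 9 live cells
(generation 4 grid is the final answer)

Answer: ......##
.......#
........
##....##
##......
........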